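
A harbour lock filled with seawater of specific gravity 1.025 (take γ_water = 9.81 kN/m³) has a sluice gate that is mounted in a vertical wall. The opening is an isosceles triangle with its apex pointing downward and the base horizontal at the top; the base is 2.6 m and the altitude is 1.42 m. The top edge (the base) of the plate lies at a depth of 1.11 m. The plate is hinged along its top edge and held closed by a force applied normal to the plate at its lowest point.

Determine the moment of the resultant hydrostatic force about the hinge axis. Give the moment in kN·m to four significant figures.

γ = 1.025 × 9.81 = 10.05525 kN/m³.
With the apex down, the centroid sits h/3 = 1.42/3 = 0.473333 m below the base (the top edge), so the centroid depth is h_c = 1.11 + 0.473333 = 1.58333 m.
A = ½ × 2.6 × 1.42 = 1.846 m².
Resultant F = γ·h_c·A = 10.05525 × 1.58333 × 1.846 = 29.3898 kN.
I_c = b·h³/36 = 2.6 × 1.42³/36 = 0.206793 m⁴.
Centre of pressure: y_p = y_c + I_c/(y_c·A) = 1.58333 + 0.206793/(1.58333 × 1.846) = 1.58333 + 0.070751 = 1.65408 m along the plane.
The resultant acts 0.473333 + 0.070751 = 0.544084 m (along the plate) below the hinge at the top edge, so the moment about the hinge is M = F × 0.544084 = 29.3898 × 0.544084 = 15.9905 kN·m.

M ≈ 15.99 kN·m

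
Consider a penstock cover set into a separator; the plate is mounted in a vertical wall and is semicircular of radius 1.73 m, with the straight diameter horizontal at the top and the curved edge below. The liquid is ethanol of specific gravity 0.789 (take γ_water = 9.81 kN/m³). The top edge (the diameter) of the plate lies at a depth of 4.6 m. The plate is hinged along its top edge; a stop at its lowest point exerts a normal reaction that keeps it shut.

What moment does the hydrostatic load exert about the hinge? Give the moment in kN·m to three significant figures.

γ = 0.789 × 9.81 = 7.74009 kN/m³.
The centroid of a semicircle lies 4r/(3π) = 0.734235 m from the diameter, here below the top edge, so the centroid depth is h_c = 4.6 + 0.734235 = 5.33423 m.
A = πr²/2 = π × 1.73²/2 = 4.70124 m².
Resultant F = γ·h_c·A = 7.74009 × 5.33423 × 4.70124 = 194.102 kN.
I_c = (π/8 − 8/(9π))·r⁴ = 0.109757 × 1.73⁴ = 0.983143 m⁴.
Centre of pressure: y_p = y_c + I_c/(y_c·A) = 5.33423 + 0.983143/(5.33423 × 4.70124) = 5.33423 + 0.0392042 = 5.37343 m along the plane.
The resultant acts 0.734235 + 0.0392042 = 0.773439 m (along the plate) below the hinge at the top edge, so the moment about the hinge is M = F × 0.773439 = 194.102 × 0.773439 = 150.126 kN·m.

M ≈ 150 kN·m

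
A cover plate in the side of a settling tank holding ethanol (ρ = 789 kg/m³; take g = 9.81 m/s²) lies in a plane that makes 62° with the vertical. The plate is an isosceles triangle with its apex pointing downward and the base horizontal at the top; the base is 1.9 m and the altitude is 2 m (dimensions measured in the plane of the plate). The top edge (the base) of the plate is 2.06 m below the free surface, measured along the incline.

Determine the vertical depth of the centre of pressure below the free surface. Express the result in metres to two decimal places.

h_p = 1.32 m

γ = ρg = 789 × 9.81 / 1000 = 7.74009 kN/m³.
The plate makes 62° with the vertical, i.e. θ = 90° − 62° = 28° to the horizontal. Measuring y along the incline from the free-surface line, vertical depth h = y·sinθ with sinθ = 0.469472.
With the apex down, the centroid sits h/3 = 2/3 = 0.666667 m below the base (the top edge), so y_c = 2.06 + 0.666667 = 2.72667 m and h_c = 2.72667 × 0.469472 = 1.2801 m.
A = ½ × 1.9 × 2 = 1.9 m².
Resultant F = γ·h_c·A = 7.74009 × 1.2801 × 1.9 = 18.8254 kN.
I_c = b·h³/36 = 1.9 × 2³/36 = 0.422222 m⁴.
Centre of pressure: y_p = y_c + I_c/(y_c·A) = 2.72667 + 0.422222/(2.72667 × 1.9) = 2.72667 + 0.0814994 = 2.80817 m along the plane.
Vertically, h_p = y_p·sinθ = 2.80817 × 0.469472 = 1.31836 m.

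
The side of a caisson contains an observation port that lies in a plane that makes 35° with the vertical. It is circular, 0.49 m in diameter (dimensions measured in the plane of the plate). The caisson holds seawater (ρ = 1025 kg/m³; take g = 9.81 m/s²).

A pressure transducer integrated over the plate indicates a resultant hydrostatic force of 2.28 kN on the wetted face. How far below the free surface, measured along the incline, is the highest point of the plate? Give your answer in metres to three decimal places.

y_top ≈ 1.223 m

γ = ρg = 1025 × 9.81 / 1000 = 10.05525 kN/m³.
A = π(0.245)² = 0.188574 m².
From F = γ·h_c·A, the centroid depth is h_c = 2.28/(10.05525 × 0.188574) = 1.20243 m.
The plate makes 35° with the vertical, i.e. θ = 90° − 35° = 55° to the horizontal. Measuring y along the incline from the free-surface line, vertical depth h = y·sinθ with sinθ = 0.819152.
Along the incline, y_c = h_c/sinθ = 1.20243/0.819152 = 1.4679 m.
The centroid is at the centre, 0.245 m below the top of the plate, so the highest point sits at y_top = 1.4679 − 0.245 = 1.2229 m along the incline.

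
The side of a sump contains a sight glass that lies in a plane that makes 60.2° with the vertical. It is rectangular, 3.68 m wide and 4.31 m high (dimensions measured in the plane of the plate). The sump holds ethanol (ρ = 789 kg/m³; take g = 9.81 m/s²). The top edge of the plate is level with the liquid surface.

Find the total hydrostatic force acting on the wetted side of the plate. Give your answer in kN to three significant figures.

γ = ρg = 789 × 9.81 / 1000 = 7.74009 kN/m³.
The plate makes 60.2° with the vertical, i.e. θ = 90° − 60.2° = 29.8° to the horizontal. Measuring y along the incline from the free-surface line, vertical depth h = y·sinθ with sinθ = 0.496974.
The centroid lies 4.31/2 = 2.155 m below the top edge, so y_c = 2.155 m and h_c = 2.155 × 0.496974 = 1.07098 m.
A = 3.68 × 4.31 = 15.8608 m².
Resultant F = γ·h_c·A = 7.74009 × 1.07098 × 15.8608 = 131.478 kN.

F ≈ 131 kN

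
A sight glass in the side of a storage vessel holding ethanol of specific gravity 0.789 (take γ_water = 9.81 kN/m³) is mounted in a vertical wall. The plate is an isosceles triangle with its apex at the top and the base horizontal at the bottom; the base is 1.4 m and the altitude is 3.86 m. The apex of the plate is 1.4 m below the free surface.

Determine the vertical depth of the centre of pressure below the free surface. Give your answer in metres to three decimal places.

h_p = 4.182 m

γ = 0.789 × 9.81 = 7.74009 kN/m³.
With the apex up, the centroid sits 2h/3 = 2 × 3.86/3 = 2.57333 m below the apex, so the centroid depth is h_c = 1.4 + 2.57333 = 3.97333 m.
A = ½ × 1.4 × 3.86 = 2.702 m².
Resultant F = γ·h_c·A = 7.74009 × 3.97333 × 2.702 = 83.0971 kN.
I_c = b·h³/36 = 1.4 × 3.86³/36 = 2.2366 m⁴.
Centre of pressure: y_p = y_c + I_c/(y_c·A) = 3.97333 + 2.2366/(3.97333 × 2.702) = 3.97333 + 0.208328 = 4.18166 m along the plane.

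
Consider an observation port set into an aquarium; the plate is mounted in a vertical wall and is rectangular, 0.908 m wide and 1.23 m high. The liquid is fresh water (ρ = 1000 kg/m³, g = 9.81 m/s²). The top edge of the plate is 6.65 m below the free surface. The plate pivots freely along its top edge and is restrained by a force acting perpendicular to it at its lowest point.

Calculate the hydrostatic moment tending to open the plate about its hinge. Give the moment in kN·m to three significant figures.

M ≈ 50.3 kN·m

γ = ρg = 1000 × 9.81 = 9810 N/m³ = 9.81 kN/m³.
The centroid lies 1.23/2 = 0.615 m below the top edge, so the centroid depth is h_c = 6.65 + 0.615 = 7.265 m.
A = 0.908 × 1.23 = 1.11684 m².
Resultant F = γ·h_c·A = 9.81 × 7.265 × 1.11684 = 79.5968 kN.
I_c = b·h³/12 = 0.908 × 1.23³/12 = 0.140806 m⁴.
Centre of pressure: y_p = y_c + I_c/(y_c·A) = 7.265 + 0.140806/(7.265 × 1.11684) = 7.265 + 0.0173538 = 7.28235 m along the plane.
The resultant acts 0.615 + 0.0173538 = 0.632354 m (along the plate) below the hinge at the top edge, so the moment about the hinge is M = F × 0.632354 = 79.5968 × 0.632354 = 50.3334 kN·m.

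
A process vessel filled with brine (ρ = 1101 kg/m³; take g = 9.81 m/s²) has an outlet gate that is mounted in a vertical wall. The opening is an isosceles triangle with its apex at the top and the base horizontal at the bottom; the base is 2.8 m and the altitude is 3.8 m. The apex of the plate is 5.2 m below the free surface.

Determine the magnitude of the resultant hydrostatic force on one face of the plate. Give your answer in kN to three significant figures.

F ≈ 444 kN

γ = ρg = 1101 × 9.81 / 1000 = 10.80081 kN/m³.
With the apex up, the centroid sits 2h/3 = 2 × 3.8/3 = 2.53333 m below the apex, so the centroid depth is h_c = 5.2 + 2.53333 = 7.73333 m.
A = ½ × 2.8 × 3.8 = 5.32 m².
Resultant F = γ·h_c·A = 10.80081 × 7.73333 × 5.32 = 444.36 kN.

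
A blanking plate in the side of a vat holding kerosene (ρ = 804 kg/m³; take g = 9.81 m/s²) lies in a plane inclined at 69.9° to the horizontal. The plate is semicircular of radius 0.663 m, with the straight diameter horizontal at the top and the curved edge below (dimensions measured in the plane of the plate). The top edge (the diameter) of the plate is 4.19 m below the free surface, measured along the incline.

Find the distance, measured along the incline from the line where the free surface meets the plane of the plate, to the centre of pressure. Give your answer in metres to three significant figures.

γ = ρg = 804 × 9.81 / 1000 = 7.88724 kN/m³.
Let θ = 69.9° be the plate's angle to the horizontal; measure y along the incline from where the plane meets the free surface. Vertical depth h = y·sinθ with sinθ = 0.939094.
The centroid of a semicircle lies 4r/(3π) = 0.281386 m from the diameter, here below the top edge, so y_c = 4.19 + 0.281386 = 4.47139 m and h_c = 4.47139 × 0.939094 = 4.19906 m.
A = πr²/2 = π × 0.663²/2 = 0.690473 m².
Resultant F = γ·h_c·A = 7.88724 × 4.19906 × 0.690473 = 22.8678 kN.
I_c = (π/8 − 8/(9π))·r⁴ = 0.109757 × 0.663⁴ = 0.0212073 m⁴.
Centre of pressure: y_p = y_c + I_c/(y_c·A) = 4.47139 + 0.0212073/(4.47139 × 0.690473) = 4.47139 + 0.00686904 = 4.47826 m along the plane.

y_p = 4.48 m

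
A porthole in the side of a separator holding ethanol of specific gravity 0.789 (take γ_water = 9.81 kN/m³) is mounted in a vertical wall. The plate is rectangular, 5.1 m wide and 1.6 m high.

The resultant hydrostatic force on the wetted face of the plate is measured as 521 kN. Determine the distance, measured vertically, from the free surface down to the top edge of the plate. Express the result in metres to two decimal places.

γ = 0.789 × 9.81 = 7.74009 kN/m³.
A = 5.1 × 1.6 = 8.16 m².
From F = γ·h_c·A, the centroid depth is h_c = 521/(7.74009 × 8.16) = 8.249 m.
The centroid lies 1.6/2 = 0.8 m below the top edge, so the top edge sits at h_top = 8.249 − 0.8 = 7.449 m below the surface.

d_top ≈ 7.45 m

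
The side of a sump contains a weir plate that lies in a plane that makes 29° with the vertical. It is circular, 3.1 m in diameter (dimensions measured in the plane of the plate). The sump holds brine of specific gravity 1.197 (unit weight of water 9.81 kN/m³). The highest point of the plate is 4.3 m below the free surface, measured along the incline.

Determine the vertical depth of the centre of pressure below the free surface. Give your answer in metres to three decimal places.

γ = 1.197 × 9.81 = 11.74257 kN/m³.
The plate makes 29° with the vertical, i.e. θ = 90° − 29° = 61° to the horizontal. Measuring y along the incline from the free-surface line, vertical depth h = y·sinθ with sinθ = 0.874620.
The centroid is at the centre, 1.55 m below the top of the plate, so y_c = 4.3 + 1.55 = 5.85 m and h_c = 5.85 × 0.874620 = 5.11653 m.
A = π(1.55)² = 7.54768 m².
Resultant F = γ·h_c·A = 11.74257 × 5.11653 × 7.54768 = 453.474 kN.
I_c = πr⁴/4 = π × 1.55⁴/4 = 4.53332 m⁴.
Centre of pressure: y_p = y_c + I_c/(y_c·A) = 5.85 + 4.53332/(5.85 × 7.54768) = 5.85 + 0.102671 = 5.95267 m along the plane.
Vertically, h_p = y_p·sinθ = 5.95267 × 0.874620 = 5.20632 m.

h_p = 5.206 m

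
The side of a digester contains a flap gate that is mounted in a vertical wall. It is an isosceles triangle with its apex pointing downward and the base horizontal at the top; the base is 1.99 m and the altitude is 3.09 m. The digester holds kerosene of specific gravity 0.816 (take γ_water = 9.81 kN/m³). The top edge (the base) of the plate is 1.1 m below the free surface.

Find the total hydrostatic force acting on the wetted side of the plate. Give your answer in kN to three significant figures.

F ≈ 52.4 kN

γ = 0.816 × 9.81 = 8.00496 kN/m³.
With the apex down, the centroid sits h/3 = 3.09/3 = 1.03 m below the base (the top edge), so the centroid depth is h_c = 1.1 + 1.03 = 2.13 m.
A = ½ × 1.99 × 3.09 = 3.07455 m².
Resultant F = γ·h_c·A = 8.00496 × 2.13 × 3.07455 = 52.4228 kN.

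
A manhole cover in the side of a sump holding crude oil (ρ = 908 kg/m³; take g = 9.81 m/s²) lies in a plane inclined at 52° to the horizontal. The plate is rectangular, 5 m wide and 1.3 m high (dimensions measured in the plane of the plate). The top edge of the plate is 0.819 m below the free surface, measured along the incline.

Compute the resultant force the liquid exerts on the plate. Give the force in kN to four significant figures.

γ = ρg = 908 × 9.81 / 1000 = 8.90748 kN/m³.
Let θ = 52° be the plate's angle to the horizontal; measure y along the incline from where the plane meets the free surface. Vertical depth h = y·sinθ with sinθ = 0.788011.
The centroid lies 1.3/2 = 0.65 m below the top edge, so y_c = 0.819 + 0.65 = 1.469 m and h_c = 1.469 × 0.788011 = 1.15759 m.
A = 5 × 1.3 = 6.5 m².
Resultant F = γ·h_c·A = 8.90748 × 1.15759 × 6.5 = 67.0229 kN.

F ≈ 67.02 kN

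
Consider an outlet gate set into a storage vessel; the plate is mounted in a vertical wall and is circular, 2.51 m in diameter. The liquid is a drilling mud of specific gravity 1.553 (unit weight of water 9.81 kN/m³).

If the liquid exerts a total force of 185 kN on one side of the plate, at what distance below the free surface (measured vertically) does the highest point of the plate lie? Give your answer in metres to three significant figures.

d_top ≈ 1.20 m

γ = 1.553 × 9.81 = 15.23493 kN/m³.
A = π(1.255)² = 4.94809 m².
From F = γ·h_c·A, the centroid depth is h_c = 185/(15.23493 × 4.94809) = 2.45411 m.
The centroid is at the centre, 1.255 m below the top of the plate, so the highest point sits at h_top = 2.45411 − 1.255 = 1.19911 m below the surface.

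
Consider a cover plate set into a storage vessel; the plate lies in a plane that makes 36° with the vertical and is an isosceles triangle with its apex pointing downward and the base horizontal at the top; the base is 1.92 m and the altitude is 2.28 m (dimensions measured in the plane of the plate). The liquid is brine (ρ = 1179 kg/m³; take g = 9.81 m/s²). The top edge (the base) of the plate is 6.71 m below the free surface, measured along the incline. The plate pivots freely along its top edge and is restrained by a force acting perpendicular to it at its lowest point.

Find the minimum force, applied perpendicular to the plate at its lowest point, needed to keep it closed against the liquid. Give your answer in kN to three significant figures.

γ = ρg = 1179 × 9.81 / 1000 = 11.56599 kN/m³.
The plate makes 36° with the vertical, i.e. θ = 90° − 36° = 54° to the horizontal. Measuring y along the incline from the free-surface line, vertical depth h = y·sinθ with sinθ = 0.809017.
With the apex down, the centroid sits h/3 = 2.28/3 = 0.76 m below the base (the top edge), so y_c = 6.71 + 0.76 = 7.47 m and h_c = 7.47 × 0.809017 = 6.04336 m.
A = ½ × 1.92 × 2.28 = 2.1888 m².
Resultant F = γ·h_c·A = 11.56599 × 6.04336 × 2.1888 = 152.992 kN.
I_c = b·h³/36 = 1.92 × 2.28³/36 = 0.632125 m⁴.
Centre of pressure: y_p = y_c + I_c/(y_c·A) = 7.47 + 0.632125/(7.47 × 2.1888) = 7.47 + 0.0386613 = 7.50866 m along the plane.
The resultant acts 0.76 + 0.0386613 = 0.798661 m (along the plate) below the hinge at the top edge, so the moment about the hinge is M = F × 0.798661 = 152.992 × 0.798661 = 122.189 kN·m.
A normal force at the bottom, 2.28 m from the hinge, must supply this moment: P = 122.189/2.28 = 53.5917 kN.

P ≈ 53.6 kN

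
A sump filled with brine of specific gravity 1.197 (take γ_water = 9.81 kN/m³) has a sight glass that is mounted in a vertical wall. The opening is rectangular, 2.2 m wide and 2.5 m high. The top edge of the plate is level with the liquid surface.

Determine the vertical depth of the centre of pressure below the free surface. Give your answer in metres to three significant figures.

γ = 1.197 × 9.81 = 11.74257 kN/m³.
The centroid lies 2.5/2 = 1.25 m below the top edge, so the centroid depth is h_c = 1.25 m.
A = 2.2 × 2.5 = 5.5 m².
Resultant F = γ·h_c·A = 11.74257 × 1.25 × 5.5 = 80.7302 kN.
I_c = b·h³/12 = 2.2 × 2.5³/12 = 2.86458 m⁴.
Centre of pressure: y_p = y_c + I_c/(y_c·A) = 1.25 + 2.86458/(1.25 × 5.5) = 1.25 + 0.416666 = 1.66667 m along the plane.

h_p = 1.67 m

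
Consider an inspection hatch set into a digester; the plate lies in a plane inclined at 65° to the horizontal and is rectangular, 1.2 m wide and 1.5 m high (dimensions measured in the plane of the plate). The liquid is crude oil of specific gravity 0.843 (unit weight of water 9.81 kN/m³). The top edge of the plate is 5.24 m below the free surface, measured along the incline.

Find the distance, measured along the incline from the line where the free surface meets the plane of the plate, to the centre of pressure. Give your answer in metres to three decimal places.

γ = 0.843 × 9.81 = 8.26983 kN/m³.
Let θ = 65° be the plate's angle to the horizontal; measure y along the incline from where the plane meets the free surface. Vertical depth h = y·sinθ with sinθ = 0.906308.
The centroid lies 1.5/2 = 0.75 m below the top edge, so y_c = 5.24 + 0.75 = 5.99 m and h_c = 5.99 × 0.906308 = 5.42878 m.
A = 1.2 × 1.5 = 1.8 m².
Resultant F = γ·h_c·A = 8.26983 × 5.42878 × 1.8 = 80.8112 kN.
I_c = b·h³/12 = 1.2 × 1.5³/12 = 0.3375 m⁴.
Centre of pressure: y_p = y_c + I_c/(y_c·A) = 5.99 + 0.3375/(5.99 × 1.8) = 5.99 + 0.0313022 = 6.0213 m along the plane.

y_p = 6.021 m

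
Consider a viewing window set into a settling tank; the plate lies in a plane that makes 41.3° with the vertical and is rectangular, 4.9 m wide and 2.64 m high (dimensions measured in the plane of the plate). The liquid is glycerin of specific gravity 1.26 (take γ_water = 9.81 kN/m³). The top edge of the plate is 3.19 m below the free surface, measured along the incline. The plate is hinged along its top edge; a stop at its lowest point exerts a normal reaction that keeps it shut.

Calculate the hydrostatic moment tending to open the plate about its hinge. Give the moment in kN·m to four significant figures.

M ≈ 784.9 kN·m

γ = 1.26 × 9.81 = 12.3606 kN/m³.
The plate makes 41.3° with the vertical, i.e. θ = 90° − 41.3° = 48.7° to the horizontal. Measuring y along the incline from the free-surface line, vertical depth h = y·sinθ with sinθ = 0.751264.
The centroid lies 2.64/2 = 1.32 m below the top edge, so y_c = 3.19 + 1.32 = 4.51 m and h_c = 4.51 × 0.751264 = 3.3882 m.
A = 4.9 × 2.64 = 12.936 m².
Resultant F = γ·h_c·A = 12.3606 × 3.3882 × 12.936 = 541.762 kN.
I_c = b·h³/12 = 4.9 × 2.64³/12 = 7.51323 m⁴.
Centre of pressure: y_p = y_c + I_c/(y_c·A) = 4.51 + 7.51323/(4.51 × 12.936) = 4.51 + 0.128781 = 4.63878 m along the plane.
The resultant acts 1.32 + 0.128781 = 1.44878 m (along the plate) below the hinge at the top edge, so the moment about the hinge is M = F × 1.44878 = 541.762 × 1.44878 = 784.894 kN·m.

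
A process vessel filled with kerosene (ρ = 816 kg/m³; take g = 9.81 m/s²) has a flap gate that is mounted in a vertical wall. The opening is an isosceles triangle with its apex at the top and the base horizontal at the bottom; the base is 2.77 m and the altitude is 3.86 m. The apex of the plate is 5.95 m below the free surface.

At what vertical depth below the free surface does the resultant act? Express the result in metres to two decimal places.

γ = ρg = 816 × 9.81 / 1000 = 8.00496 kN/m³.
With the apex up, the centroid sits 2h/3 = 2 × 3.86/3 = 2.57333 m below the apex, so the centroid depth is h_c = 5.95 + 2.57333 = 8.52333 m.
A = ½ × 2.77 × 3.86 = 5.3461 m².
Resultant F = γ·h_c·A = 8.00496 × 8.52333 × 5.3461 = 364.759 kN.
I_c = b·h³/36 = 2.77 × 3.86³/36 = 4.42526 m⁴.
Centre of pressure: y_p = y_c + I_c/(y_c·A) = 8.52333 + 4.42526/(8.52333 × 5.3461) = 8.52333 + 0.0971164 = 8.62045 m along the plane.

h_p = 8.62 m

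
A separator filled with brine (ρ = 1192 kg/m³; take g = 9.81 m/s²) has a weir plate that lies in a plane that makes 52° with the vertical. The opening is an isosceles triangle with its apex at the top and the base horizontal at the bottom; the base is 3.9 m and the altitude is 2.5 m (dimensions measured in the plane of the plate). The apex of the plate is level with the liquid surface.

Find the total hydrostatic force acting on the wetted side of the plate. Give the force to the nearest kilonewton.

γ = ρg = 1192 × 9.81 / 1000 = 11.69352 kN/m³.
The plate makes 52° with the vertical, i.e. θ = 90° − 52° = 38° to the horizontal. Measuring y along the incline from the free-surface line, vertical depth h = y·sinθ with sinθ = 0.615661.
With the apex up, the centroid sits 2h/3 = 2 × 2.5/3 = 1.66667 m below the apex, so y_c = 1.66667 m and h_c = 1.66667 × 0.615661 = 1.0261 m.
A = ½ × 3.9 × 2.5 = 4.875 m².
Resultant F = γ·h_c·A = 11.69352 × 1.0261 × 4.875 = 58.4938 kN.

F ≈ 58 kN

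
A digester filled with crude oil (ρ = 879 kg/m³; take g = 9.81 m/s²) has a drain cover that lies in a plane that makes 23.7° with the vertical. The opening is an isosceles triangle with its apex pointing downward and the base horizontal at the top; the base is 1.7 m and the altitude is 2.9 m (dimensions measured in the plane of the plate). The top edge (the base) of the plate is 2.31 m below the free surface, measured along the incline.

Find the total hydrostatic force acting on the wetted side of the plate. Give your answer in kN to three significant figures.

F ≈ 63.8 kN

γ = ρg = 879 × 9.81 / 1000 = 8.62299 kN/m³.
The plate makes 23.7° with the vertical, i.e. θ = 90° − 23.7° = 66.3° to the horizontal. Measuring y along the incline from the free-surface line, vertical depth h = y·sinθ with sinθ = 0.915663.
With the apex down, the centroid sits h/3 = 2.9/3 = 0.966667 m below the base (the top edge), so y_c = 2.31 + 0.966667 = 3.27667 m and h_c = 3.27667 × 0.915663 = 3.00033 m.
A = ½ × 1.7 × 2.9 = 2.465 m².
Resultant F = γ·h_c·A = 8.62299 × 3.00033 × 2.465 = 63.774 kN.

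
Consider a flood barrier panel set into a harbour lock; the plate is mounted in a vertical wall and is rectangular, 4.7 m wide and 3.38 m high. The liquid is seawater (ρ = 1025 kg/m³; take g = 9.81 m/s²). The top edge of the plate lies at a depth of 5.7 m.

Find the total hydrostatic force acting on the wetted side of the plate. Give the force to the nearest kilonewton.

F ≈ 1180 kN

γ = ρg = 1025 × 9.81 / 1000 = 10.05525 kN/m³.
The centroid lies 3.38/2 = 1.69 m below the top edge, so the centroid depth is h_c = 5.7 + 1.69 = 7.39 m.
A = 4.7 × 3.38 = 15.886 m².
Resultant F = γ·h_c·A = 10.05525 × 7.39 × 15.886 = 1180.46 kN.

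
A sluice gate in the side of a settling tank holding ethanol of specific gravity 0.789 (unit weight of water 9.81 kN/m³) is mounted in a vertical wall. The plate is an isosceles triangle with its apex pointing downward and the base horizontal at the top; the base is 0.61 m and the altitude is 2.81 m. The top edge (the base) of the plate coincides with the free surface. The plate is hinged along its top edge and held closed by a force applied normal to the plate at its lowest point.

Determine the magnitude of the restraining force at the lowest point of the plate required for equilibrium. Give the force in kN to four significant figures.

P ≈ 3.107 kN

γ = 0.789 × 9.81 = 7.74009 kN/m³.
With the apex down, the centroid sits h/3 = 2.81/3 = 0.936667 m below the base (the top edge), so the centroid depth is h_c = 0.936667 m.
A = ½ × 0.61 × 2.81 = 0.85705 m².
Resultant F = γ·h_c·A = 7.74009 × 0.936667 × 0.85705 = 6.21352 kN.
I_c = b·h³/36 = 0.61 × 2.81³/36 = 0.375964 m⁴.
Centre of pressure: y_p = y_c + I_c/(y_c·A) = 0.936667 + 0.375964/(0.936667 × 0.85705) = 0.936667 + 0.468333 = 1.405 m along the plane.
The resultant acts 0.936667 + 0.468333 = 1.405 m (along the plate) below the hinge at the top edge, so the moment about the hinge is M = F × 1.405 = 6.21352 × 1.405 = 8.73 kN·m.
A normal force at the bottom, 2.81 m from the hinge, must supply this moment: P = 8.73/2.81 = 3.10676 kN.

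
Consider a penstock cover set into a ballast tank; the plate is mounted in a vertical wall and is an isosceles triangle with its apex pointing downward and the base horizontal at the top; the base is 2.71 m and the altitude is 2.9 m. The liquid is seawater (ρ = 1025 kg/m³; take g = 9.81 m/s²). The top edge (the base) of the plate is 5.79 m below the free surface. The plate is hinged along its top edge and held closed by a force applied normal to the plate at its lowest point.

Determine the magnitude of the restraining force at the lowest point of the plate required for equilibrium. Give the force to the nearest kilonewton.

γ = ρg = 1025 × 9.81 / 1000 = 10.05525 kN/m³.
With the apex down, the centroid sits h/3 = 2.9/3 = 0.966667 m below the base (the top edge), so the centroid depth is h_c = 5.79 + 0.966667 = 6.75667 m.
A = ½ × 2.71 × 2.9 = 3.9295 m².
Resultant F = γ·h_c·A = 10.05525 × 6.75667 × 3.9295 = 266.97 kN.
I_c = b·h³/36 = 2.71 × 2.9³/36 = 1.83595 m⁴.
Centre of pressure: y_p = y_c + I_c/(y_c·A) = 6.75667 + 1.83595/(6.75667 × 3.9295) = 6.75667 + 0.0691498 = 6.82582 m along the plane.
The resultant acts 0.966667 + 0.0691498 = 1.03582 m (along the plate) below the hinge at the top edge, so the moment about the hinge is M = F × 1.03582 = 266.97 × 1.03582 = 276.533 kN·m.
A normal force at the bottom, 2.9 m from the hinge, must supply this moment: P = 276.533/2.9 = 95.3562 kN.

P ≈ 95 kN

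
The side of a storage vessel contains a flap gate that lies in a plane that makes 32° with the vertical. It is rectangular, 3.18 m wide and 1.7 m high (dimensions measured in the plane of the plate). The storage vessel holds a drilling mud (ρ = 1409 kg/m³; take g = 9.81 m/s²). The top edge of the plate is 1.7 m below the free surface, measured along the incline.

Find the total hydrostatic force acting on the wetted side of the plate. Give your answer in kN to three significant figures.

F ≈ 162 kN

γ = ρg = 1409 × 9.81 / 1000 = 13.82229 kN/m³.
The plate makes 32° with the vertical, i.e. θ = 90° − 32° = 58° to the horizontal. Measuring y along the incline from the free-surface line, vertical depth h = y·sinθ with sinθ = 0.848048.
The centroid lies 1.7/2 = 0.85 m below the top edge, so y_c = 1.7 + 0.85 = 2.55 m and h_c = 2.55 × 0.848048 = 2.16252 m.
A = 3.18 × 1.7 = 5.406 m².
Resultant F = γ·h_c·A = 13.82229 × 2.16252 × 5.406 = 161.591 kN.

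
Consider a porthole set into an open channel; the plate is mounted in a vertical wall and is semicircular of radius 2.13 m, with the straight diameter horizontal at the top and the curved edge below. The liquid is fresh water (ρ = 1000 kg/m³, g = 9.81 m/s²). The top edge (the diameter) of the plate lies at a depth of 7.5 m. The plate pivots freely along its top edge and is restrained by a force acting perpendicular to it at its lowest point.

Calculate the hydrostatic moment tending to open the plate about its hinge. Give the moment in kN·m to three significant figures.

γ = ρg = 1000 × 9.81 = 9810 N/m³ = 9.81 kN/m³.
The centroid of a semicircle lies 4r/(3π) = 0.904 m from the diameter, here below the top edge, so the centroid depth is h_c = 7.5 + 0.904 = 8.404 m.
A = πr²/2 = π × 2.13²/2 = 7.12655 m².
Resultant F = γ·h_c·A = 9.81 × 8.404 × 7.12655 = 587.536 kN.
I_c = (π/8 − 8/(9π))·r⁴ = 0.109757 × 2.13⁴ = 2.25918 m⁴.
Centre of pressure: y_p = y_c + I_c/(y_c·A) = 8.404 + 2.25918/(8.404 × 7.12655) = 8.404 + 0.0377212 = 8.44172 m along the plane.
The resultant acts 0.904 + 0.0377212 = 0.941721 m (along the plate) below the hinge at the top edge, so the moment about the hinge is M = F × 0.941721 = 587.536 × 0.941721 = 553.295 kN·m.

M ≈ 553 kN·m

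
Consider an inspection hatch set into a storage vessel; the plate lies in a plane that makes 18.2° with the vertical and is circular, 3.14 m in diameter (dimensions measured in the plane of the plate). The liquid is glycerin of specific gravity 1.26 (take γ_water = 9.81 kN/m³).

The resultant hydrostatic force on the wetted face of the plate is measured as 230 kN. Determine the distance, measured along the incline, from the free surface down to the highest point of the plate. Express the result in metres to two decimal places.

y_top ≈ 0.96 m

γ = 1.26 × 9.81 = 12.3606 kN/m³.
A = π(1.57)² = 7.74371 m².
From F = γ·h_c·A, the centroid depth is h_c = 230/(12.3606 × 7.74371) = 2.40292 m.
The plate makes 18.2° with the vertical, i.e. θ = 90° − 18.2° = 71.8° to the horizontal. Measuring y along the incline from the free-surface line, vertical depth h = y·sinθ with sinθ = 0.949972.
Along the incline, y_c = h_c/sinθ = 2.40292/0.949972 = 2.52946 m.
The centroid is at the centre, 1.57 m below the top of the plate, so the highest point sits at y_top = 2.52946 − 1.57 = 0.95946 m along the incline.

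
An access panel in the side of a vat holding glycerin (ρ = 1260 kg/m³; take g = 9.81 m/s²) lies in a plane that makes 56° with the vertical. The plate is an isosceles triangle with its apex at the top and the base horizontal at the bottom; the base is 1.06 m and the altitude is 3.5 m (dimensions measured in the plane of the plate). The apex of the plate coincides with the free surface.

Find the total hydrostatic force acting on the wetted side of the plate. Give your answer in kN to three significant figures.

γ = ρg = 1260 × 9.81 / 1000 = 12.3606 kN/m³.
The plate makes 56° with the vertical, i.e. θ = 90° − 56° = 34° to the horizontal. Measuring y along the incline from the free-surface line, vertical depth h = y·sinθ with sinθ = 0.559193.
With the apex up, the centroid sits 2h/3 = 2 × 3.5/3 = 2.33333 m below the apex, so y_c = 2.33333 m and h_c = 2.33333 × 0.559193 = 1.30478 m.
A = ½ × 1.06 × 3.5 = 1.855 m².
Resultant F = γ·h_c·A = 12.3606 × 1.30478 × 1.855 = 29.9172 kN.

F ≈ 29.9 kN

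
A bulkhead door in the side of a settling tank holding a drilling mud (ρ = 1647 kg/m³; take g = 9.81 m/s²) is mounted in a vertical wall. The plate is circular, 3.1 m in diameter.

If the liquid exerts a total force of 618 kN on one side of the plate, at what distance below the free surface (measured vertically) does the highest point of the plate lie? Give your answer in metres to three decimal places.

γ = ρg = 1647 × 9.81 / 1000 = 16.15707 kN/m³.
A = π(1.55)² = 7.54768 m².
From F = γ·h_c·A, the centroid depth is h_c = 618/(16.15707 × 7.54768) = 5.06772 m.
The centroid is at the centre, 1.55 m below the top of the plate, so the highest point sits at h_top = 5.06772 − 1.55 = 3.51772 m below the surface.

d_top ≈ 3.518 m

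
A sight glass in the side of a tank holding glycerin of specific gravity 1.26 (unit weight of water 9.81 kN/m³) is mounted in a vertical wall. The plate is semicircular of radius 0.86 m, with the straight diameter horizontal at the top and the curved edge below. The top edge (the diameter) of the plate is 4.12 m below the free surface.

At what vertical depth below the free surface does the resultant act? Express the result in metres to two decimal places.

γ = 1.26 × 9.81 = 12.3606 kN/m³.
The centroid of a semicircle lies 4r/(3π) = 0.364995 m from the diameter, here below the top edge, so the centroid depth is h_c = 4.12 + 0.364995 = 4.485 m.
A = πr²/2 = π × 0.86²/2 = 1.16176 m².
Resultant F = γ·h_c·A = 12.3606 × 4.485 × 1.16176 = 64.4048 kN.
I_c = (π/8 − 8/(9π))·r⁴ = 0.109757 × 0.86⁴ = 0.060038 m⁴.
Centre of pressure: y_p = y_c + I_c/(y_c·A) = 4.485 + 0.060038/(4.485 × 1.16176) = 4.485 + 0.0115225 = 4.49652 m along the plane.

h_p = 4.50 m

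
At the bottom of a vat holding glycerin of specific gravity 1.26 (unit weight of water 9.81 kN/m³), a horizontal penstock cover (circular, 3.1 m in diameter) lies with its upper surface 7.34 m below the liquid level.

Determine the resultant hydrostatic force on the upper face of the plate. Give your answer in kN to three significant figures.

F ≈ 685 kN

γ = 1.26 × 9.81 = 12.3606 kN/m³.
The plate is horizontal, so pressure is uniform at p = γ·h = 12.3606 × 7.34 = 90.7268 kN/m².
A = π(1.55)² = 7.54768 m².
F = p·A = 90.7268 × 7.54768 = 684.777 kN.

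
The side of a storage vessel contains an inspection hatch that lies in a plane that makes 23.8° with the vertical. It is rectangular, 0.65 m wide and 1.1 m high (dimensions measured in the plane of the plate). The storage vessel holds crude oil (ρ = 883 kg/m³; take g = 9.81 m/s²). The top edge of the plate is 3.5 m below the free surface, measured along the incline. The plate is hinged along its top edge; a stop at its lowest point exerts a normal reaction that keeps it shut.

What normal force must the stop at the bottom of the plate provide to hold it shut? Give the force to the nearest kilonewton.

P ≈ 12 kN

γ = ρg = 883 × 9.81 / 1000 = 8.66223 kN/m³.
The plate makes 23.8° with the vertical, i.e. θ = 90° − 23.8° = 66.2° to the horizontal. Measuring y along the incline from the free-surface line, vertical depth h = y·sinθ with sinθ = 0.914960.
The centroid lies 1.1/2 = 0.55 m below the top edge, so y_c = 3.5 + 0.55 = 4.05 m and h_c = 4.05 × 0.914960 = 3.70559 m.
A = 0.65 × 1.1 = 0.715 m².
Resultant F = γ·h_c·A = 8.66223 × 3.70559 × 0.715 = 22.9506 kN.
I_c = b·h³/12 = 0.65 × 1.1³/12 = 0.0720958 m⁴.
Centre of pressure: y_p = y_c + I_c/(y_c·A) = 4.05 + 0.0720958/(4.05 × 0.715) = 4.05 + 0.0248971 = 4.0749 m along the plane.
The resultant acts 0.55 + 0.0248971 = 0.574897 m (along the plate) below the hinge at the top edge, so the moment about the hinge is M = F × 0.574897 = 22.9506 × 0.574897 = 13.1942 kN·m.
A normal force at the bottom, 1.1 m from the hinge, must supply this moment: P = 13.1942/1.1 = 11.9947 kN.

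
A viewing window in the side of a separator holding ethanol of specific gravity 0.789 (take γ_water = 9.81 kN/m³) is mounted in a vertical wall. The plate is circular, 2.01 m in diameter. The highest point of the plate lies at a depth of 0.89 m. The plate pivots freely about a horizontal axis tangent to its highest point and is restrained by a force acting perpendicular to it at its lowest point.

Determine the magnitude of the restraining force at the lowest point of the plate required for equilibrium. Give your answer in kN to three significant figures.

P ≈ 26.4 kN

γ = 0.789 × 9.81 = 7.74009 kN/m³.
The centroid is at the centre, 1.005 m below the top of the plate, so the centroid depth is h_c = 0.89 + 1.005 = 1.895 m.
A = π(1.005)² = 3.17309 m².
Resultant F = γ·h_c·A = 7.74009 × 1.895 × 3.17309 = 46.5412 kN.
I_c = πr⁴/4 = π × 1.005⁴/4 = 0.801224 m⁴.
Centre of pressure: y_p = y_c + I_c/(y_c·A) = 1.895 + 0.801224/(1.895 × 3.17309) = 1.895 + 0.133249 = 2.02825 m along the plane.
The resultant acts 1.005 + 0.133249 = 1.13825 m (along the plate) below the hinge at the top edge, so the moment about the hinge is M = F × 1.13825 = 46.5412 × 1.13825 = 52.9755 kN·m.
A normal force at the bottom, 2.01 m from the hinge, must supply this moment: P = 52.9755/2.01 = 26.356 kN.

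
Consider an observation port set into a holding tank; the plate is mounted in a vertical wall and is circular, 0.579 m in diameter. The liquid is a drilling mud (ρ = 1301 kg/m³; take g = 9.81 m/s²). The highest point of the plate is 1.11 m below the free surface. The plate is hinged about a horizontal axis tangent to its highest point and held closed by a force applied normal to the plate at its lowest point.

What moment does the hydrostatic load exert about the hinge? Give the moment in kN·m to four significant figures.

M ≈ 1.432 kN·m

γ = ρg = 1301 × 9.81 / 1000 = 12.76281 kN/m³.
The centroid is at the centre, 0.2895 m below the top of the plate, so the centroid depth is h_c = 1.11 + 0.2895 = 1.3995 m.
A = π(0.2895)² = 0.263298 m².
Resultant F = γ·h_c·A = 12.76281 × 1.3995 × 0.263298 = 4.70291 kN.
I_c = πr⁴/4 = π × 0.2895⁴/4 = 0.00551676 m⁴.
Centre of pressure: y_p = y_c + I_c/(y_c·A) = 1.3995 + 0.00551676/(1.3995 × 0.263298) = 1.3995 + 0.0149714 = 1.41447 m along the plane.
The resultant acts 0.2895 + 0.0149714 = 0.304471 m (along the plate) below the hinge at the top edge, so the moment about the hinge is M = F × 0.304471 = 4.70291 × 0.304471 = 1.4319 kN·m.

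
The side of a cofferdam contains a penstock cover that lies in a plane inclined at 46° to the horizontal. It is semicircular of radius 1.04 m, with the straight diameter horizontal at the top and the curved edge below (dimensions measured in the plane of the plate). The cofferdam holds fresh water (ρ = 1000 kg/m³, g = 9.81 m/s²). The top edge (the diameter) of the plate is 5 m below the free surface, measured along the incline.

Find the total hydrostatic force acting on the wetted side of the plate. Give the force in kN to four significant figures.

F ≈ 65.24 kN

γ = ρg = 1000 × 9.81 = 9810 N/m³ = 9.81 kN/m³.
Let θ = 46° be the plate's angle to the horizontal; measure y along the incline from where the plane meets the free surface. Vertical depth h = y·sinθ with sinθ = 0.719340.
The centroid of a semicircle lies 4r/(3π) = 0.44139 m from the diameter, here below the top edge, so y_c = 5 + 0.44139 = 5.44139 m and h_c = 5.44139 × 0.719340 = 3.91421 m.
A = πr²/2 = π × 1.04²/2 = 1.69897 m².
Resultant F = γ·h_c·A = 9.81 × 3.91421 × 1.69897 = 65.2377 kN.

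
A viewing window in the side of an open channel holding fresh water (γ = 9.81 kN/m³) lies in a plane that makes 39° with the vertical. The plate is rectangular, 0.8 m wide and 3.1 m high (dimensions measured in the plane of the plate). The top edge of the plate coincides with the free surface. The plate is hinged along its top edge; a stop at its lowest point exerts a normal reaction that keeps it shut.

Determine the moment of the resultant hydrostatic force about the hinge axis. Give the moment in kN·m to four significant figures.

M ≈ 60.57 kN·m

γ = 9.81 kN/m³.
The plate makes 39° with the vertical, i.e. θ = 90° − 39° = 51° to the horizontal. Measuring y along the incline from the free-surface line, vertical depth h = y·sinθ with sinθ = 0.777146.
The centroid lies 3.1/2 = 1.55 m below the top edge, so y_c = 1.55 m and h_c = 1.55 × 0.777146 = 1.20458 m.
A = 0.8 × 3.1 = 2.48 m².
Resultant F = γ·h_c·A = 9.81 × 1.20458 × 2.48 = 29.306 kN.
I_c = b·h³/12 = 0.8 × 3.1³/12 = 1.98607 m⁴.
Centre of pressure: y_p = y_c + I_c/(y_c·A) = 1.55 + 1.98607/(1.55 × 2.48) = 1.55 + 0.516668 = 2.06667 m along the plane.
The resultant acts 1.55 + 0.516668 = 2.06667 m (along the plate) below the hinge at the top edge, so the moment about the hinge is M = F × 2.06667 = 29.306 × 2.06667 = 60.5658 kN·m.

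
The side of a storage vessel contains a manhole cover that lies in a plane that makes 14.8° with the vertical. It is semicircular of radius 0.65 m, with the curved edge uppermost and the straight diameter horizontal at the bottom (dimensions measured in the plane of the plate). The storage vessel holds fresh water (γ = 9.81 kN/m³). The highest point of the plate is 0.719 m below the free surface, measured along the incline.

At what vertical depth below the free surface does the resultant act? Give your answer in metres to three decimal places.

γ = 9.81 kN/m³.
The plate makes 14.8° with the vertical, i.e. θ = 90° − 14.8° = 75.2° to the horizontal. Measuring y along the incline from the free-surface line, vertical depth h = y·sinθ with sinθ = 0.966823.
The centroid lies 4r/(3π) = 0.275869 m above the diameter, so r − 4r/(3π) = 0.65 − 0.275869 = 0.374131 m below the topmost point, so y_c = 0.719 + 0.374131 = 1.09313 m and h_c = 1.09313 × 0.966823 = 1.05686 m.
A = πr²/2 = π × 0.65²/2 = 0.663661 m².
Resultant F = γ·h_c·A = 9.81 × 1.05686 × 0.663661 = 6.8807 kN.
I_c = (π/8 − 8/(9π))·r⁴ = 0.109757 × 0.65⁴ = 0.0195923 m⁴.
Centre of pressure: y_p = y_c + I_c/(y_c·A) = 1.09313 + 0.0195923/(1.09313 × 0.663661) = 1.09313 + 0.0270064 = 1.12014 m along the plane.
Vertically, h_p = y_p·sinθ = 1.12014 × 0.966823 = 1.08298 m.

h_p = 1.083 m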